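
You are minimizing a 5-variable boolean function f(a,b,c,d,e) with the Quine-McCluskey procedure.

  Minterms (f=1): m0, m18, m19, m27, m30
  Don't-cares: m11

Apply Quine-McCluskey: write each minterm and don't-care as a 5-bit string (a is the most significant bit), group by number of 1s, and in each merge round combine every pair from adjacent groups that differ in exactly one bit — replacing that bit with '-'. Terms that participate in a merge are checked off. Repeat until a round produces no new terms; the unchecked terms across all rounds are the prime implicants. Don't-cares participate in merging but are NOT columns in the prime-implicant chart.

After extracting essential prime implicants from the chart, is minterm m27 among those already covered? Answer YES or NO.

NO

Round 0: 00000 01011✓ 10010✓ 10011✓ 11011✓ 11110
Round 1: -1011 1-011 1001-
PIs = {-1011, 00000, 1-011, 1001-, 11110}
Coverage chart:
  m0: 00000 ←essential
  m18: 1001- ←essential
  m19: 1-011,1001-
  m27: -1011,1-011
  m30: 11110 ←essential
Essential: 00000, 1001-, 11110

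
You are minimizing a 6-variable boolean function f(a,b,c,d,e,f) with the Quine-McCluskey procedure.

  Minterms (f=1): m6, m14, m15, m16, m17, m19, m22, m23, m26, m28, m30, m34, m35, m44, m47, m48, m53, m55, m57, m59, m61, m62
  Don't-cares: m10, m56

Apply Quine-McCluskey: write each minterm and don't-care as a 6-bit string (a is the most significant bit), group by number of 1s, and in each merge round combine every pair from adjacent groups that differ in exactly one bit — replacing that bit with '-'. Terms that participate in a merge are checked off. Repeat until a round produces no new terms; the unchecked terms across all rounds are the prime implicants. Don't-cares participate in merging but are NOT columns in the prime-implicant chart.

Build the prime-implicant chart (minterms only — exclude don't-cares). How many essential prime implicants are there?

8

[col 0] 000110*, 001010*, 001110*, 001111*, 010000*, 010001*, 010011*, 010110*, 010111*, 011010*, 011100*, 011110*, 100010*, 100011*, 101100, 101111*, 110000*, 110101*, 110111*, 111000*, 111001*, 111011*, 111101*, 111110*
[col 1] -01111, -10000, -10111, -11110, 0-0110*, 0-1010*, 0-1110*, 00-110*, 001-10*, 00111-, 01-110*, 010-11, 0100-1, 01000-, 01011-, 011-10*, 0111-0, 10001-, 11-000, 11-101, 1101-1, 111-01, 1110-1, 11100-
[col 2] 0--110, 0-1-10
Prime implicants: -01111, -10000, -10111, -11110, 0--110, 0-1-10, 00111-, 010-11, 0100-1, 01000-, 01011-, 0111-0, 10001-, 101100, 11-000, 11-101, 1101-1, 111-01, 1110-1, 11100-
PI chart (minterm → PIs covering it):
  6 | 0--110  (sole → essential)
  14 | 0--110,0-1-10,00111-
  15 | -01111,00111-
  16 | -10000,01000-
  17 | 0100-1,01000-
  19 | 010-11,0100-1
  22 | 0--110,01011-
  23 | -10111,010-11,01011-
  26 | 0-1-10  (sole → essential)
  28 | 0111-0  (sole → essential)
  30 | -11110,0--110,0-1-10,0111-0
  34 | 10001-  (sole → essential)
  35 | 10001-  (sole → essential)
  44 | 101100  (sole → essential)
  47 | -01111  (sole → essential)
  48 | -10000,11-000
  53 | 11-101,1101-1
  55 | -10111,1101-1
  57 | 111-01,1110-1,11100-
  59 | 1110-1  (sole → essential)
  61 | 11-101,111-01
  62 | -11110  (sole → essential)
Essential prime implicants: -01111, -11110, 0--110, 0-1-10, 0111-0, 10001-, 101100, 1110-1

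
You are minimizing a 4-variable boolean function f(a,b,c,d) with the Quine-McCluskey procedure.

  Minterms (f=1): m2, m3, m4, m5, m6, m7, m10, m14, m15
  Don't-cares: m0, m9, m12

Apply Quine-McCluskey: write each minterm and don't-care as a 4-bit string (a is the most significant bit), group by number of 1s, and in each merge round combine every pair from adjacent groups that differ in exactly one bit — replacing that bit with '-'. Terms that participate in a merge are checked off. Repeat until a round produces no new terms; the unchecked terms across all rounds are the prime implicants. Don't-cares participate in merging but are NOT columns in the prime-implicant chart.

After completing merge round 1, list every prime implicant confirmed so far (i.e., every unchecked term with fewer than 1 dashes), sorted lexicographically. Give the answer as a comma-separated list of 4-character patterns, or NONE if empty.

1001

size-2^0 implicants → 0000(✓)  0010(✓)  0011(✓)  0100(✓)  0101(✓)  0110(✓)  0111(✓)  1001  1010(✓)  1100(✓)  1110(✓)  1111(✓)
size-2^1 implicants → -010(✓)  -100(✓)  -110(✓)  -111(✓)  0-00(✓)  0-10(✓)  0-11(✓)  00-0(✓)  001-(✓)  01-0(✓)  01-1(✓)  010-(✓)  011-(✓)  1-10(✓)  11-0(✓)  111-(✓)
size-2^2 implicants → --10  -1-0  -11-  0--0  0-1-  01--
Unchecked terms (primes): --10, -1-0, -11-, 0--0, 0-1-, 01--, 1001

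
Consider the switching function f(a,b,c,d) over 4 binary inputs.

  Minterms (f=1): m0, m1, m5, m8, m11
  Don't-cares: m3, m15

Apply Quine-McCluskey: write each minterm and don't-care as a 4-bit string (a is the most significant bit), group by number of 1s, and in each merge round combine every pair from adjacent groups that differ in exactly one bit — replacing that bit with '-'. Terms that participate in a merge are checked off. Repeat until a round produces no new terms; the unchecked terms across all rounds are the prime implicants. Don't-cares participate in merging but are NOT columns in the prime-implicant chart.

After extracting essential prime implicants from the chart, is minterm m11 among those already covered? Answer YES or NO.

[col 0] 0000*, 0001*, 0011*, 0101*, 1000*, 1011*, 1111*
[col 1] -000, -011, 0-01, 00-1, 000-, 1-11
Prime implicants: -000, -011, 0-01, 00-1, 000-, 1-11
PI chart (minterm → PIs covering it):
  0 | -000,000-
  1 | 0-01,00-1,000-
  5 | 0-01  (sole → essential)
  8 | -000  (sole → essential)
  11 | -011,1-11
Essential prime implicants: -000, 0-01

NO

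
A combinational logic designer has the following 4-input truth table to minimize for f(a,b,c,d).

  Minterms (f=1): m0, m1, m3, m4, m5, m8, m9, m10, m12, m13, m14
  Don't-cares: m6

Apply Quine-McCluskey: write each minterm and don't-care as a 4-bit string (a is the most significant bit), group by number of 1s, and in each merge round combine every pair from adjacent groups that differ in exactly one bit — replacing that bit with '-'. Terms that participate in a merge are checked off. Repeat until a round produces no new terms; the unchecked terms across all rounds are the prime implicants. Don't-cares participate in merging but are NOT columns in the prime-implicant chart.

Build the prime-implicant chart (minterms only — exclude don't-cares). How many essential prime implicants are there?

3

[col 0] 0000*, 0001*, 0011*, 0100*, 0101*, 0110*, 1000*, 1001*, 1010*, 1100*, 1101*, 1110*
[col 1] -000*, -001*, -100*, -101*, -110*, 0-00*, 0-01*, 00-1, 000-*, 01-0*, 010-*, 1-00*, 1-01*, 1-10*, 10-0*, 100-*, 11-0*, 110-*
[col 2] --00*, --01*, -00-*, -1-0, -10-*, 0-0-*, 1--0, 1-0-*
[col 3] --0-
Prime implicants: --0-, -1-0, 00-1, 1--0
PI chart (minterm → PIs covering it):
  0 | --0-  (sole → essential)
  1 | --0-,00-1
  3 | 00-1  (sole → essential)
  4 | --0-,-1-0
  5 | --0-  (sole → essential)
  8 | --0-,1--0
  9 | --0-  (sole → essential)
  10 | 1--0  (sole → essential)
  12 | --0-,-1-0,1--0
  13 | --0-  (sole → essential)
  14 | -1-0,1--0
Essential prime implicants: --0-, 00-1, 1--0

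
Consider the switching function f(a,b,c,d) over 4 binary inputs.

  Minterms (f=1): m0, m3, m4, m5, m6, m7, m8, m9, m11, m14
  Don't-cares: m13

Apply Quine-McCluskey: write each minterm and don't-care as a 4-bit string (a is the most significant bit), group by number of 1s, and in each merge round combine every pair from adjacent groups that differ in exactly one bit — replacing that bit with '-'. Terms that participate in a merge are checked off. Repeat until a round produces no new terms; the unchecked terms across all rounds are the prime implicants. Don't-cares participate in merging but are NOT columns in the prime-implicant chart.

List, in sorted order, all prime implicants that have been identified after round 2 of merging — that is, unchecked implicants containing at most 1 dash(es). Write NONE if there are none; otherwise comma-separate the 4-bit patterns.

-000, -011, -101, -110, 0-00, 0-11, 1-01, 10-1, 100-

Round 0: 0000✓ 0011✓ 0100✓ 0101✓ 0110✓ 0111✓ 1000✓ 1001✓ 1011✓ 1101✓ 1110✓
Round 1: -000 -011 -101 -110 0-00 0-11 01-0✓ 01-1✓ 010-✓ 011-✓ 1-01 10-1 100-
Round 2: 01--
PIs = {-000, -011, -101, -110, 0-00, 0-11, 01--, 1-01, 10-1, 100-}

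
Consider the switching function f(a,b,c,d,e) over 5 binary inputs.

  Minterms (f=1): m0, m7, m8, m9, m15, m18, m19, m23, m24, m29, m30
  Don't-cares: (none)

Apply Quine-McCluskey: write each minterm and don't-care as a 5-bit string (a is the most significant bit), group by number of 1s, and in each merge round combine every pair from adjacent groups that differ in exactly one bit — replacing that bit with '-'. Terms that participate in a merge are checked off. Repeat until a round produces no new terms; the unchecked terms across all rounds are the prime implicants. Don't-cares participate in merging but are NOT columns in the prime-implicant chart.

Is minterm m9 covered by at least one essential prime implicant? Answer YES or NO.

YES

Round 0: 00000✓ 00111✓ 01000✓ 01001✓ 01111✓ 10010✓ 10011✓ 10111✓ 11000✓ 11101 11110
Round 1: -0111 -1000 0-000 0-111 0100- 10-11 1001-
PIs = {-0111, -1000, 0-000, 0-111, 0100-, 10-11, 1001-, 11101, 11110}
Coverage chart:
  m0: 0-000 ←essential
  m7: -0111,0-111
  m8: -1000,0-000,0100-
  m9: 0100- ←essential
  m15: 0-111 ←essential
  m18: 1001- ←essential
  m19: 10-11,1001-
  m23: -0111,10-11
  m24: -1000 ←essential
  m29: 11101 ←essential
  m30: 11110 ←essential
Essential: -1000, 0-000, 0-111, 0100-, 1001-, 11101, 11110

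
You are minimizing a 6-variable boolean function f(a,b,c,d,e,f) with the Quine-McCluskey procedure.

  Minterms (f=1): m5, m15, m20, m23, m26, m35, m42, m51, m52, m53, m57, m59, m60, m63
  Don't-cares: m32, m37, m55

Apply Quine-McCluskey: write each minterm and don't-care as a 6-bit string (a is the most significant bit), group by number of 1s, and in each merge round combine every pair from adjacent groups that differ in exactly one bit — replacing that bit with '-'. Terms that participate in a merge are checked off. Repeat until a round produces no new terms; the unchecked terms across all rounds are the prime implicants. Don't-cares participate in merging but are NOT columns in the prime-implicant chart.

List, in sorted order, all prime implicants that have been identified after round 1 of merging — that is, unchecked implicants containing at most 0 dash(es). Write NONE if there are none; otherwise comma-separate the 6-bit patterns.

Round 0: 000101✓ 001111 010100✓ 010111✓ 011010 100000 100011✓ 100101✓ 101010 110011✓ 110100✓ 110101✓ 110111✓ 111001✓ 111011✓ 111100✓ 111111✓
Round 1: -00101 -10100 -10111 1-0011 1-0101 11-011✓ 11-100 11-111✓ 110-11✓ 1101-1 11010- 111-11✓ 1110-1
Round 2: 11--11
PIs = {-00101, -10100, -10111, 001111, 011010, 1-0011, 1-0101, 100000, 101010, 11--11, 11-100, 1101-1, 11010-, 1110-1}

001111, 011010, 100000, 101010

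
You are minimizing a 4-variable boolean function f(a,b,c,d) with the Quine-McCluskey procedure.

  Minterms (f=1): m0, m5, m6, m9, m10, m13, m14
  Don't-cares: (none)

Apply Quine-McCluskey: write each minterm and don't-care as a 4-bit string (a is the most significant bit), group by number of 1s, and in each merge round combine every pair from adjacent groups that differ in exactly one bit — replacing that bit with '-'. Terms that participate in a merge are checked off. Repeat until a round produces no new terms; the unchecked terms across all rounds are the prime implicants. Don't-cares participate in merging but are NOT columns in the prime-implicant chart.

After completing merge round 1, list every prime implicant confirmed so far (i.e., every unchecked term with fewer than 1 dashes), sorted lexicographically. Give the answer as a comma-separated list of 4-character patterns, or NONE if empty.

0000

[col 0] 0000, 0101*, 0110*, 1001*, 1010*, 1101*, 1110*
[col 1] -101, -110, 1-01, 1-10
Prime implicants: -101, -110, 0000, 1-01, 1-10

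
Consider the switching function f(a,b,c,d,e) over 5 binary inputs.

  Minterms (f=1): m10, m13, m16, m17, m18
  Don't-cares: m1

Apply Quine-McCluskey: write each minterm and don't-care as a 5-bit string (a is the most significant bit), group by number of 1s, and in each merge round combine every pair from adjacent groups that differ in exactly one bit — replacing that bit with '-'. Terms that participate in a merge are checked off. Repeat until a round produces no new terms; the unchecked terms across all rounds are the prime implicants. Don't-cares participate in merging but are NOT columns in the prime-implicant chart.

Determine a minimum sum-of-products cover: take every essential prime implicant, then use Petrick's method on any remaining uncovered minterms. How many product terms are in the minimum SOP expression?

size-2^0 implicants → 00001(✓)  01010  01101  10000(✓)  10001(✓)  10010(✓)
size-2^1 implicants → -0001  100-0  1000-
Unchecked terms (primes): -0001, 01010, 01101, 100-0, 1000-
Minterm coverage:
  m10 ⊆ 01010 [E]
  m13 ⊆ 01101 [E]
  m16 ⊆ 100-0,1000-
  m17 ⊆ -0001,1000-
  m18 ⊆ 100-0 [E]
E = {01010, 01101, 100-0}
Petrick residual → -0001
Cover = b'c'd'e + a'bc'de' + a'bcd'e + ab'c'e'  |cover|=4

4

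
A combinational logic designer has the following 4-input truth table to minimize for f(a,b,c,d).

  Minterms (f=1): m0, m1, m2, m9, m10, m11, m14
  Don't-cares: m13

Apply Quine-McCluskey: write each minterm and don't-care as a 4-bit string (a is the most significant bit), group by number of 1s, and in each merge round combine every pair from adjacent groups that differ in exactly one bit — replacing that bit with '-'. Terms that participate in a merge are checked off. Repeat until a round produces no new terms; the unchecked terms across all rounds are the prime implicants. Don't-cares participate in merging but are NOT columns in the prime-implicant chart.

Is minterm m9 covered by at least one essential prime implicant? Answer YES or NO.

Round 0: 0000✓ 0001✓ 0010✓ 1001✓ 1010✓ 1011✓ 1101✓ 1110✓
Round 1: -001 -010 00-0 000- 1-01 1-10 10-1 101-
PIs = {-001, -010, 00-0, 000-, 1-01, 1-10, 10-1, 101-}
Coverage chart:
  m0: 00-0,000-
  m1: -001,000-
  m2: -010,00-0
  m9: -001,1-01,10-1
  m10: -010,1-10,101-
  m11: 10-1,101-
  m14: 1-10 ←essential
Essential: 1-10

NO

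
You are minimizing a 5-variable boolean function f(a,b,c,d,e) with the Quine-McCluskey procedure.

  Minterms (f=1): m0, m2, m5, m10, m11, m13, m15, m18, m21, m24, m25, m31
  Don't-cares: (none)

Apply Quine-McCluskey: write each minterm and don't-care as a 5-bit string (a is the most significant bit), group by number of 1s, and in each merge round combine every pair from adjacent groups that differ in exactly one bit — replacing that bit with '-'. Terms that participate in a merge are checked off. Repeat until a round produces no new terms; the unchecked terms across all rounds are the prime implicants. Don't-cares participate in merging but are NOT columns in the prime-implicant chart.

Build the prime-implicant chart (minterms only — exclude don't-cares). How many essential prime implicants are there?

5

[col 0] 00000*, 00010*, 00101*, 01010*, 01011*, 01101*, 01111*, 10010*, 10101*, 11000*, 11001*, 11111*
[col 1] -0010, -0101, -1111, 0-010, 0-101, 000-0, 01-11, 0101-, 011-1, 1100-
Prime implicants: -0010, -0101, -1111, 0-010, 0-101, 000-0, 01-11, 0101-, 011-1, 1100-
PI chart (minterm → PIs covering it):
  0 | 000-0  (sole → essential)
  2 | -0010,0-010,000-0
  5 | -0101,0-101
  10 | 0-010,0101-
  11 | 01-11,0101-
  13 | 0-101,011-1
  15 | -1111,01-11,011-1
  18 | -0010  (sole → essential)
  21 | -0101  (sole → essential)
  24 | 1100-  (sole → essential)
  25 | 1100-  (sole → essential)
  31 | -1111  (sole → essential)
Essential prime implicants: -0010, -0101, -1111, 000-0, 1100-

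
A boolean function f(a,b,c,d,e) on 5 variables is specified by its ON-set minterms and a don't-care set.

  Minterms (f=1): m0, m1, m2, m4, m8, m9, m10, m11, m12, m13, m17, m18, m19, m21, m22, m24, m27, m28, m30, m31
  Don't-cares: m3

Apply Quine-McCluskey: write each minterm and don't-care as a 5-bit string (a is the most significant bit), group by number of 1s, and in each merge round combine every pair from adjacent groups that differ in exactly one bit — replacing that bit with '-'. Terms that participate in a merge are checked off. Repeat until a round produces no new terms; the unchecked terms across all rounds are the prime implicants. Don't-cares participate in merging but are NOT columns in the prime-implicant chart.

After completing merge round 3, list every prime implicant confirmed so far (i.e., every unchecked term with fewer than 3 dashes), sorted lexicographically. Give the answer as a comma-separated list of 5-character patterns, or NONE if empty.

[col 0] 00000*, 00001*, 00010*, 00011*, 00100*, 01000*, 01001*, 01010*, 01011*, 01100*, 01101*, 10001*, 10010*, 10011*, 10101*, 10110*, 11000*, 11011*, 11100*, 11110*, 11111*
[col 1] -0001*, -0010*, -0011*, -1000*, -1011*, -1100*, 0-000*, 0-001*, 0-010*, 0-011*, 0-100*, 00-00*, 000-0*, 000-1*, 0000-*, 0001-*, 01-00*, 01-01*, 010-0*, 010-1*, 0100-*, 0101-*, 0110-*, 1-011*, 1-110, 10-01, 10-10, 100-1*, 1001-*, 11-00*, 11-11, 111-0, 1111-
[col 2] --011, -00-1, -001-, -1-00, 0--00, 0-0-0*, 0-0-1*, 0-00-*, 0-01-*, 000--*, 01-0-, 010--*
[col 3] 0-0--
Prime implicants: --011, -00-1, -001-, -1-00, 0--00, 0-0--, 01-0-, 1-110, 10-01, 10-10, 11-11, 111-0, 1111-

--011, -00-1, -001-, -1-00, 0--00, 01-0-, 1-110, 10-01, 10-10, 11-11, 111-0, 1111-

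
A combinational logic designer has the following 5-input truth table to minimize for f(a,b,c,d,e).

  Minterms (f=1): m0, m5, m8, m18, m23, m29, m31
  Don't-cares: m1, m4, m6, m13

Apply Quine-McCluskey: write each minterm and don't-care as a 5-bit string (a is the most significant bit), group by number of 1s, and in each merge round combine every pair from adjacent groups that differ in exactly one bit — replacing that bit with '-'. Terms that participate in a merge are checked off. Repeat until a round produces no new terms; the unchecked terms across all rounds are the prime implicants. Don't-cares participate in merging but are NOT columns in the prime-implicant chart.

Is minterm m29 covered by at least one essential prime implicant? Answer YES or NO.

NO

Round 0: 00000✓ 00001✓ 00100✓ 00101✓ 00110✓ 01000✓ 01101✓ 10010 10111✓ 11101✓ 11111✓
Round 1: -1101 0-000 0-101 00-00✓ 00-01✓ 0000-✓ 001-0 0010-✓ 1-111 111-1
Round 2: 00-0-
PIs = {-1101, 0-000, 0-101, 00-0-, 001-0, 1-111, 10010, 111-1}
Coverage chart:
  m0: 0-000,00-0-
  m5: 0-101,00-0-
  m8: 0-000 ←essential
  m18: 10010 ←essential
  m23: 1-111 ←essential
  m29: -1101,111-1
  m31: 1-111,111-1
Essential: 0-000, 1-111, 10010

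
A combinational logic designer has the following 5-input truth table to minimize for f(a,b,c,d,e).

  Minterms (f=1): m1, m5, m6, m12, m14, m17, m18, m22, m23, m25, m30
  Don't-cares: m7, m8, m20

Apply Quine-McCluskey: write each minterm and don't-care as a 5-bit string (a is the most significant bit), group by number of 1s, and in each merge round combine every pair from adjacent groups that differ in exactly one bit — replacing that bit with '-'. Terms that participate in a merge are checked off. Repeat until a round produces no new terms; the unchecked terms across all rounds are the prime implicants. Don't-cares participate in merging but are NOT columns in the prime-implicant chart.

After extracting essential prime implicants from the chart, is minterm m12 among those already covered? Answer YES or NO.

NO

Round 0: 00001✓ 00101✓ 00110✓ 00111✓ 01000✓ 01100✓ 01110✓ 10001✓ 10010✓ 10100✓ 10110✓ 10111✓ 11001✓ 11110✓
Round 1: -0001 -0110✓ -0111✓ -1110✓ 0-110✓ 00-01 001-1 0011-✓ 01-00 011-0 1-001 1-110✓ 10-10 101-0 1011-✓
Round 2: --110 -011-
PIs = {--110, -0001, -011-, 00-01, 001-1, 01-00, 011-0, 1-001, 10-10, 101-0}
Coverage chart:
  m1: -0001,00-01
  m5: 00-01,001-1
  m6: --110,-011-
  m12: 01-00,011-0
  m14: --110,011-0
  m17: -0001,1-001
  m18: 10-10 ←essential
  m22: --110,-011-,10-10,101-0
  m23: -011- ←essential
  m25: 1-001 ←essential
  m30: --110 ←essential
Essential: --110, -011-, 1-001, 10-10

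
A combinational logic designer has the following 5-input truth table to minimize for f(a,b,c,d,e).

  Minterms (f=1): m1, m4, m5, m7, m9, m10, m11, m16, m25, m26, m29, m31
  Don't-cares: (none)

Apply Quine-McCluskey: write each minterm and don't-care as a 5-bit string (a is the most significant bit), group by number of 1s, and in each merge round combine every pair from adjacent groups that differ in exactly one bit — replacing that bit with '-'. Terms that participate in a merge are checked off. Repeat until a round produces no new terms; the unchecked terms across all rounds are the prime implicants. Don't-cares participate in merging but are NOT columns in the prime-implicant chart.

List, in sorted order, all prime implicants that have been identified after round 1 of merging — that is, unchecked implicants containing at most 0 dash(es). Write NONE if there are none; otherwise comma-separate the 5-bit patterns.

10000

[col 0] 00001*, 00100*, 00101*, 00111*, 01001*, 01010*, 01011*, 10000, 11001*, 11010*, 11101*, 11111*
[col 1] -1001, -1010, 0-001, 00-01, 001-1, 0010-, 010-1, 0101-, 11-01, 111-1
Prime implicants: -1001, -1010, 0-001, 00-01, 001-1, 0010-, 010-1, 0101-, 10000, 11-01, 111-1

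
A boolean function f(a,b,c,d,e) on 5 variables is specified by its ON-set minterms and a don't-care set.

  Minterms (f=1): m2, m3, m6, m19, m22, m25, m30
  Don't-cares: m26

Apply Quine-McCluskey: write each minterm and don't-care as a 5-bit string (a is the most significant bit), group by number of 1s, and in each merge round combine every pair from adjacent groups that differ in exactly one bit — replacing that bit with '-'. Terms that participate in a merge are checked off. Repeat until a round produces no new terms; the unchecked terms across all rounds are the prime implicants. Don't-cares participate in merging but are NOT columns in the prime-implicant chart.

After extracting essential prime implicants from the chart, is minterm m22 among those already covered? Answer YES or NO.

NO

size-2^0 implicants → 00010(✓)  00011(✓)  00110(✓)  10011(✓)  10110(✓)  11001  11010(✓)  11110(✓)
size-2^1 implicants → -0011  -0110  00-10  0001-  1-110  11-10
Unchecked terms (primes): -0011, -0110, 00-10, 0001-, 1-110, 11-10, 11001
Minterm coverage:
  m2 ⊆ 00-10,0001-
  m3 ⊆ -0011,0001-
  m6 ⊆ -0110,00-10
  m19 ⊆ -0011 [E]
  m22 ⊆ -0110,1-110
  m25 ⊆ 11001 [E]
  m30 ⊆ 1-110,11-10
E = {-0011, 11001}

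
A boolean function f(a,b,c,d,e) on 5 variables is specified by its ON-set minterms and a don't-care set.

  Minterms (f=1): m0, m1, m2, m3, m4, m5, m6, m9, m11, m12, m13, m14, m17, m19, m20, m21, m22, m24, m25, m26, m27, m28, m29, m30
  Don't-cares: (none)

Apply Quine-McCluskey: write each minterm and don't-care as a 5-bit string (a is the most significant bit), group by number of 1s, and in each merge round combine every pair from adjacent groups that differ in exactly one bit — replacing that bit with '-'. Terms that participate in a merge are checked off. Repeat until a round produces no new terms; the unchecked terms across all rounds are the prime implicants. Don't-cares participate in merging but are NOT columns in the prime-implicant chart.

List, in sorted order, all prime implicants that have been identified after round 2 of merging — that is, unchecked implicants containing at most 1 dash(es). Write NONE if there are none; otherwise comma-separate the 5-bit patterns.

NONE

Round 0: 00000✓ 00001✓ 00010✓ 00011✓ 00100✓ 00101✓ 00110✓ 01001✓ 01011✓ 01100✓ 01101✓ 01110✓ 10001✓ 10011✓ 10100✓ 10101✓ 10110✓ 11000✓ 11001✓ 11010✓ 11011✓ 11100✓ 11101✓ 11110✓
Round 1: -0001✓ -0011✓ -0100✓ -0101✓ -0110✓ -1001✓ -1011✓ -1100✓ -1101✓ -1110✓ 0-001✓ 0-011✓ 0-100✓ 0-101✓ 0-110✓ 00-00✓ 00-01✓ 00-10✓ 000-0✓ 000-1✓ 0000-✓ 0001-✓ 001-0✓ 0010-✓ 01-01✓ 010-1✓ 011-0✓ 0110-✓ 1-001✓ 1-011✓ 1-100✓ 1-101✓ 1-110✓ 10-01✓ 100-1✓ 101-0✓ 1010-✓ 11-00✓ 11-01✓ 11-10✓ 110-0✓ 110-1✓ 1100-✓ 1101-✓ 111-0✓ 1110-✓
Round 2: --001✓ --011✓ --100✓ --101✓ --110✓ -0-01✓ -00-1✓ -01-0✓ -010-✓ -1-01✓ -10-1✓ -11-0✓ -110-✓ 0--01✓ 0-0-1✓ 0-1-0✓ 0-10-✓ 00--0 00-0- 000-- 1--01✓ 1-0-1✓ 1-1-0✓ 1-10-✓ 11--0 11-0- 110--
Round 3: ---01 --0-1 --1-0 --10-
PIs = {---01, --0-1, --1-0, --10-, 00--0, 00-0-, 000--, 11--0, 11-0-, 110--}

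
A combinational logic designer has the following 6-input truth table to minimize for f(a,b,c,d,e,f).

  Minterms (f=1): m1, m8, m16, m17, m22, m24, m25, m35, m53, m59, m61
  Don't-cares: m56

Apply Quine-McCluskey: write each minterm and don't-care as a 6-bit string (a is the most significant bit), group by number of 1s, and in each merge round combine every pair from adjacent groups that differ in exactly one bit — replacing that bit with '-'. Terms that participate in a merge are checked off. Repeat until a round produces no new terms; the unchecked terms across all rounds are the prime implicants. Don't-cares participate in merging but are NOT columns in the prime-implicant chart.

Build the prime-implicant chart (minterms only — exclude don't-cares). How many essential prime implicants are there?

size-2^0 implicants → 000001(✓)  001000(✓)  010000(✓)  010001(✓)  010110  011000(✓)  011001(✓)  100011  110101(✓)  111000(✓)  111011  111101(✓)
size-2^1 implicants → -11000  0-0001  0-1000  01-000(✓)  01-001(✓)  01000-(✓)  01100-(✓)  11-101
size-2^2 implicants → 01-00-
Unchecked terms (primes): -11000, 0-0001, 0-1000, 01-00-, 010110, 100011, 11-101, 111011
Minterm coverage:
  m1 ⊆ 0-0001 [E]
  m8 ⊆ 0-1000 [E]
  m16 ⊆ 01-00- [E]
  m17 ⊆ 0-0001,01-00-
  m22 ⊆ 010110 [E]
  m24 ⊆ -11000,0-1000,01-00-
  m25 ⊆ 01-00- [E]
  m35 ⊆ 100011 [E]
  m53 ⊆ 11-101 [E]
  m59 ⊆ 111011 [E]
  m61 ⊆ 11-101 [E]
E = {0-0001, 0-1000, 01-00-, 010110, 100011, 11-101, 111011}

7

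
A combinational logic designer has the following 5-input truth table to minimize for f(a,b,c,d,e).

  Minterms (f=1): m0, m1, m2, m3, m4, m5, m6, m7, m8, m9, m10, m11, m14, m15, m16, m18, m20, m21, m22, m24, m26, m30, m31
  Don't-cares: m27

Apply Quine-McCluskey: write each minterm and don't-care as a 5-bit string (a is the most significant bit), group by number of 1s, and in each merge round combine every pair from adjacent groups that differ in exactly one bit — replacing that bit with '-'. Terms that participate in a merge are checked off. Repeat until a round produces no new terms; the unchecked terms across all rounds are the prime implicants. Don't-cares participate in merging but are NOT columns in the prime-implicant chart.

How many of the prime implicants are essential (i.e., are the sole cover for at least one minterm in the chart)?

4

Round 0: 00000✓ 00001✓ 00010✓ 00011✓ 00100✓ 00101✓ 00110✓ 00111✓ 01000✓ 01001✓ 01010✓ 01011✓ 01110✓ 01111✓ 10000✓ 10010✓ 10100✓ 10101✓ 10110✓ 11000✓ 11010✓ 11011✓ 11110✓ 11111✓
Round 1: -0000✓ -0010✓ -0100✓ -0101✓ -0110✓ -1000✓ -1010✓ -1011✓ -1110✓ -1111✓ 0-000✓ 0-001✓ 0-010✓ 0-011✓ 0-110✓ 0-111✓ 00-00✓ 00-01✓ 00-10✓ 00-11✓ 000-0✓ 000-1✓ 0000-✓ 0001-✓ 001-0✓ 001-1✓ 0010-✓ 0011-✓ 01-10✓ 01-11✓ 010-0✓ 010-1✓ 0100-✓ 0101-✓ 0111-✓ 1-000✓ 1-010✓ 1-110✓ 10-00✓ 10-10✓ 100-0✓ 101-0✓ 1010-✓ 11-10✓ 11-11✓ 110-0✓ 1101-✓ 1111-✓
Round 2: --000✓ --010✓ --110✓ -0-00✓ -0-10✓ -00-0✓ -01-0✓ -010- -1-10✓ -1-11✓ -10-0✓ -101-✓ -111-✓ 0--10✓ 0--11✓ 0-0-0✓ 0-0-1✓ 0-00-✓ 0-01-✓ 0-11-✓ 00--0✓ 00--1✓ 00-0-✓ 00-1-✓ 000--✓ 001--✓ 01-1-✓ 010--✓ 1--10✓ 1-0-0✓ 10--0✓ 11-1-✓
Round 3: ---10 --0-0 -0--0 -1-1- 0--1- 0-0-- 00---
PIs = {---10, --0-0, -0--0, -010-, -1-1-, 0--1-, 0-0--, 00---}
Coverage chart:
  m0: --0-0,-0--0,0-0--,00---
  m1: 0-0--,00---
  m2: ---10,--0-0,-0--0,0--1-,0-0--,00---
  m3: 0--1-,0-0--,00---
  m4: -0--0,-010-,00---
  m5: -010-,00---
  m6: ---10,-0--0,0--1-,00---
  m7: 0--1-,00---
  m8: --0-0,0-0--
  m9: 0-0-- ←essential
  m10: ---10,--0-0,-1-1-,0--1-,0-0--
  m11: -1-1-,0--1-,0-0--
  m14: ---10,-1-1-,0--1-
  m15: -1-1-,0--1-
  m16: --0-0,-0--0
  m18: ---10,--0-0,-0--0
  m20: -0--0,-010-
  m21: -010- ←essential
  m22: ---10,-0--0
  m24: --0-0 ←essential
  m26: ---10,--0-0,-1-1-
  m30: ---10,-1-1-
  m31: -1-1- ←essential
Essential: --0-0, -010-, -1-1-, 0-0--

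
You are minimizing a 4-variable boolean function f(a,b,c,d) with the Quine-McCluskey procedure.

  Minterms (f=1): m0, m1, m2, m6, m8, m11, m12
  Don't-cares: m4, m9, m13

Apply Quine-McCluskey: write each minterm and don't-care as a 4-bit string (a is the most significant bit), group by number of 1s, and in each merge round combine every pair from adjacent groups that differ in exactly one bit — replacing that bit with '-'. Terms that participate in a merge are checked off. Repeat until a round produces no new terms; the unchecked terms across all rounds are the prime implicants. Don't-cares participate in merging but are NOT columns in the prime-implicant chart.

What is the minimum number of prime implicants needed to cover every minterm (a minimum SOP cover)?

4

[col 0] 0000*, 0001*, 0010*, 0100*, 0110*, 1000*, 1001*, 1011*, 1100*, 1101*
[col 1] -000*, -001*, -100*, 0-00*, 0-10*, 00-0*, 000-*, 01-0*, 1-00*, 1-01*, 10-1, 100-*, 110-*
[col 2] --00, -00-, 0--0, 1-0-
Prime implicants: --00, -00-, 0--0, 1-0-, 10-1
PI chart (minterm → PIs covering it):
  0 | --00,-00-,0--0
  1 | -00-  (sole → essential)
  2 | 0--0  (sole → essential)
  6 | 0--0  (sole → essential)
  8 | --00,-00-,1-0-
  11 | 10-1  (sole → essential)
  12 | --00,1-0-
Essential prime implicants: -00-, 0--0, 10-1
Petrick residual → --00
Minimum SOP uses 4 PIs: c'd' + b'c' + a'd' + ab'd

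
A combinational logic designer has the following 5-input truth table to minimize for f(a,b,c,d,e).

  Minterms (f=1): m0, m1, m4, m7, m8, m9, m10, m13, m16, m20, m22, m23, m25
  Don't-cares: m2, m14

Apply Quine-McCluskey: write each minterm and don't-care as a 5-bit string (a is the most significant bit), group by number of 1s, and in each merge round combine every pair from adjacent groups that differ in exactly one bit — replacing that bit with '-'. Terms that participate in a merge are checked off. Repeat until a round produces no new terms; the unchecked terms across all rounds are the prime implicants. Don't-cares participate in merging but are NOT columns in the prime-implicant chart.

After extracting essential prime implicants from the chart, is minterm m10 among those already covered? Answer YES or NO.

NO

size-2^0 implicants → 00000(✓)  00001(✓)  00010(✓)  00100(✓)  00111(✓)  01000(✓)  01001(✓)  01010(✓)  01101(✓)  01110(✓)  10000(✓)  10100(✓)  10110(✓)  10111(✓)  11001(✓)
size-2^1 implicants → -0000(✓)  -0100(✓)  -0111  -1001  0-000(✓)  0-001(✓)  0-010(✓)  00-00(✓)  000-0(✓)  0000-(✓)  01-01  01-10  010-0(✓)  0100-(✓)  10-00(✓)  101-0  1011-
size-2^2 implicants → -0-00  0-0-0  0-00-
Unchecked terms (primes): -0-00, -0111, -1001, 0-0-0, 0-00-, 01-01, 01-10, 101-0, 1011-
Minterm coverage:
  m0 ⊆ -0-00,0-0-0,0-00-
  m1 ⊆ 0-00- [E]
  m4 ⊆ -0-00 [E]
  m7 ⊆ -0111 [E]
  m8 ⊆ 0-0-0,0-00-
  m9 ⊆ -1001,0-00-,01-01
  m10 ⊆ 0-0-0,01-10
  m13 ⊆ 01-01 [E]
  m16 ⊆ -0-00 [E]
  m20 ⊆ -0-00,101-0
  m22 ⊆ 101-0,1011-
  m23 ⊆ -0111,1011-
  m25 ⊆ -1001 [E]
E = {-0-00, -0111, -1001, 0-00-, 01-01}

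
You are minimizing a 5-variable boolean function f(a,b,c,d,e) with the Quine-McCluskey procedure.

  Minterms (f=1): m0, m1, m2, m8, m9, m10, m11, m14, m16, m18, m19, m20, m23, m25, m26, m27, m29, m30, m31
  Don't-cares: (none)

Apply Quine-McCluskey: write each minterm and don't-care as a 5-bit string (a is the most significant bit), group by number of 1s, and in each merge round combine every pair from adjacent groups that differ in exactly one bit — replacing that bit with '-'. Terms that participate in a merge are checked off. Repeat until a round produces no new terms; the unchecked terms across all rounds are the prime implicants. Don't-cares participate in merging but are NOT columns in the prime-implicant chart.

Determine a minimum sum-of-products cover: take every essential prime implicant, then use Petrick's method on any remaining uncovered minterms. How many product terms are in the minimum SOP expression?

7

Round 0: 00000✓ 00001✓ 00010✓ 01000✓ 01001✓ 01010✓ 01011✓ 01110✓ 10000✓ 10010✓ 10011✓ 10100✓ 10111✓ 11001✓ 11010✓ 11011✓ 11101✓ 11110✓ 11111✓
Round 1: -0000✓ -0010✓ -1001✓ -1010✓ -1011✓ -1110✓ 0-000✓ 0-001✓ 0-010✓ 000-0✓ 0000-✓ 01-10✓ 010-0✓ 010-1✓ 0100-✓ 0101-✓ 1-010✓ 1-011✓ 1-111✓ 10-00 10-11✓ 100-0✓ 1001-✓ 11-01✓ 11-10✓ 11-11✓ 110-1✓ 1101-✓ 111-1✓ 1111-✓
Round 2: --010 -00-0 -1-10 -10-1 -101- 0-0-0 0-00- 010-- 1--11 1-01- 11--1 11-1-
PIs = {--010, -00-0, -1-10, -10-1, -101-, 0-0-0, 0-00-, 010--, 1--11, 1-01-, 10-00, 11--1, 11-1-}
Coverage chart:
  m0: -00-0,0-0-0,0-00-
  m1: 0-00- ←essential
  m2: --010,-00-0,0-0-0
  m8: 0-0-0,0-00-,010--
  m9: -10-1,0-00-,010--
  m10: --010,-1-10,-101-,0-0-0,010--
  m11: -10-1,-101-,010--
  m14: -1-10 ←essential
  m16: -00-0,10-00
  m18: --010,-00-0,1-01-
  m19: 1--11,1-01-
  m20: 10-00 ←essential
  m23: 1--11 ←essential
  m25: -10-1,11--1
  m26: --010,-1-10,-101-,1-01-,11-1-
  m27: -10-1,-101-,1--11,1-01-,11--1,11-1-
  m29: 11--1 ←essential
  m30: -1-10,11-1-
  m31: 1--11,11--1,11-1-
Essential: -1-10, 0-00-, 1--11, 10-00, 11--1
Petrick residual → --010, -10-1
Min cover (7 terms): c'de' + bde' + bc'e + a'c'd' + ade + ab'd'e' + abe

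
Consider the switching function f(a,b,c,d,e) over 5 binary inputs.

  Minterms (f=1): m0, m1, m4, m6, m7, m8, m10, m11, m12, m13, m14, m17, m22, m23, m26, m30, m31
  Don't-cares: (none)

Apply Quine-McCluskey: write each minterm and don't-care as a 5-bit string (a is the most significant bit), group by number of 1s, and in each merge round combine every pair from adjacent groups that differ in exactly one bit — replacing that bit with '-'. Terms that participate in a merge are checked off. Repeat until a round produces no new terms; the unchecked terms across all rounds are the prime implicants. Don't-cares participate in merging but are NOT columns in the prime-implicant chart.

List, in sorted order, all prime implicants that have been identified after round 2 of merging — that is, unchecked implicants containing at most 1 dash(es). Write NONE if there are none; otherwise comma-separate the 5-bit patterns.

size-2^0 implicants → 00000(✓)  00001(✓)  00100(✓)  00110(✓)  00111(✓)  01000(✓)  01010(✓)  01011(✓)  01100(✓)  01101(✓)  01110(✓)  10001(✓)  10110(✓)  10111(✓)  11010(✓)  11110(✓)  11111(✓)
size-2^1 implicants → -0001  -0110(✓)  -0111(✓)  -1010(✓)  -1110(✓)  0-000(✓)  0-100(✓)  0-110(✓)  00-00(✓)  0000-  001-0(✓)  0011-(✓)  01-00(✓)  01-10(✓)  010-0(✓)  0101-  011-0(✓)  0110-  1-110(✓)  1-111(✓)  1011-(✓)  11-10(✓)  1111-(✓)
size-2^2 implicants → --110  -011-  -1-10  0--00  0-1-0  01--0  1-11-
Unchecked terms (primes): --110, -0001, -011-, -1-10, 0--00, 0-1-0, 0000-, 01--0, 0101-, 0110-, 1-11-

-0001, 0000-, 0101-, 0110-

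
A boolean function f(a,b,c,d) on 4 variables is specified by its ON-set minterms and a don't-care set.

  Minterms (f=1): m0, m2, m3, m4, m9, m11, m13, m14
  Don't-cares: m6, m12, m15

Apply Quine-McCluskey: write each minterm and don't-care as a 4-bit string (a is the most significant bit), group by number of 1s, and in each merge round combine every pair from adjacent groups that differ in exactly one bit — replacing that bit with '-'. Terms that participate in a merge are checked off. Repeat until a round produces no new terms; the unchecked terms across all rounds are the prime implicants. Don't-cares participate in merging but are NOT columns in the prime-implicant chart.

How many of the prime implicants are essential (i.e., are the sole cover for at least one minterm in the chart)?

size-2^0 implicants → 0000(✓)  0010(✓)  0011(✓)  0100(✓)  0110(✓)  1001(✓)  1011(✓)  1100(✓)  1101(✓)  1110(✓)  1111(✓)
size-2^1 implicants → -011  -100(✓)  -110(✓)  0-00(✓)  0-10(✓)  00-0(✓)  001-  01-0(✓)  1-01(✓)  1-11(✓)  10-1(✓)  11-0(✓)  11-1(✓)  110-(✓)  111-(✓)
size-2^2 implicants → -1-0  0--0  1--1  11--
Unchecked terms (primes): -011, -1-0, 0--0, 001-, 1--1, 11--
Minterm coverage:
  m0 ⊆ 0--0 [E]
  m2 ⊆ 0--0,001-
  m3 ⊆ -011,001-
  m4 ⊆ -1-0,0--0
  m9 ⊆ 1--1 [E]
  m11 ⊆ -011,1--1
  m13 ⊆ 1--1,11--
  m14 ⊆ -1-0,11--
E = {0--0, 1--1}

2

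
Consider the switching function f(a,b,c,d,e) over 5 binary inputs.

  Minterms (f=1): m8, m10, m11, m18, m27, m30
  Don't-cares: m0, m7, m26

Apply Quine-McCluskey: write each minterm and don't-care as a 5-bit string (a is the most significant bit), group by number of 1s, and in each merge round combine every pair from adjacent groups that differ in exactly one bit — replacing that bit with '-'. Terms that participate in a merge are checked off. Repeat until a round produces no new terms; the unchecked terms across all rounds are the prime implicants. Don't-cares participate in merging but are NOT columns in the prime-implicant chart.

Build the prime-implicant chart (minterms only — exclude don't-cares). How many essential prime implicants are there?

3

Round 0: 00000✓ 00111 01000✓ 01010✓ 01011✓ 10010✓ 11010✓ 11011✓ 11110✓
Round 1: -1010✓ -1011✓ 0-000 010-0 0101-✓ 1-010 11-10 1101-✓
Round 2: -101-
PIs = {-101-, 0-000, 00111, 010-0, 1-010, 11-10}
Coverage chart:
  m8: 0-000,010-0
  m10: -101-,010-0
  m11: -101- ←essential
  m18: 1-010 ←essential
  m27: -101- ←essential
  m30: 11-10 ←essential
Essential: -101-, 1-010, 11-10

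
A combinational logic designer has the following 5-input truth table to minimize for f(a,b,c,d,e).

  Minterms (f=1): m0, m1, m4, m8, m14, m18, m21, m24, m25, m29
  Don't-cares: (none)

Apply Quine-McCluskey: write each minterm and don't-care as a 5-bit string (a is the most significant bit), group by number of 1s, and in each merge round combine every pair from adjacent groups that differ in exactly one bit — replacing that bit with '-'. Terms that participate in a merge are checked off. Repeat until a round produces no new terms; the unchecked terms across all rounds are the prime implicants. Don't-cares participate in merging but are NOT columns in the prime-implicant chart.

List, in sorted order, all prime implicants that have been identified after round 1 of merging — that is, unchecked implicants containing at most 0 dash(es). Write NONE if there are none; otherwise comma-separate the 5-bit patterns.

01110, 10010

Round 0: 00000✓ 00001✓ 00100✓ 01000✓ 01110 10010 10101✓ 11000✓ 11001✓ 11101✓
Round 1: -1000 0-000 00-00 0000- 1-101 11-01 1100-
PIs = {-1000, 0-000, 00-00, 0000-, 01110, 1-101, 10010, 11-01, 1100-}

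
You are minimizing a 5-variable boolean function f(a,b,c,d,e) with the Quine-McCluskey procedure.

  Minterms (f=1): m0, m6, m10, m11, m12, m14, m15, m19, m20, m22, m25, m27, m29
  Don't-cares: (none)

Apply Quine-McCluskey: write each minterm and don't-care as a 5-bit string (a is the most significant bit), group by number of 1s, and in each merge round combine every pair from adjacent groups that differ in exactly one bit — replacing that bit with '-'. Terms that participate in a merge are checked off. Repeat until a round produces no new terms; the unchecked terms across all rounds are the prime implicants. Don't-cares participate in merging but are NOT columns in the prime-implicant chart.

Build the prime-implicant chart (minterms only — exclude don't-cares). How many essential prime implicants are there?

size-2^0 implicants → 00000  00110(✓)  01010(✓)  01011(✓)  01100(✓)  01110(✓)  01111(✓)  10011(✓)  10100(✓)  10110(✓)  11001(✓)  11011(✓)  11101(✓)
size-2^1 implicants → -0110  -1011  0-110  01-10(✓)  01-11(✓)  0101-(✓)  011-0  0111-(✓)  1-011  101-0  11-01  110-1
size-2^2 implicants → 01-1-
Unchecked terms (primes): -0110, -1011, 0-110, 00000, 01-1-, 011-0, 1-011, 101-0, 11-01, 110-1
Minterm coverage:
  m0 ⊆ 00000 [E]
  m6 ⊆ -0110,0-110
  m10 ⊆ 01-1- [E]
  m11 ⊆ -1011,01-1-
  m12 ⊆ 011-0 [E]
  m14 ⊆ 0-110,01-1-,011-0
  m15 ⊆ 01-1- [E]
  m19 ⊆ 1-011 [E]
  m20 ⊆ 101-0 [E]
  m22 ⊆ -0110,101-0
  m25 ⊆ 11-01,110-1
  m27 ⊆ -1011,1-011,110-1
  m29 ⊆ 11-01 [E]
E = {00000, 01-1-, 011-0, 1-011, 101-0, 11-01}

6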